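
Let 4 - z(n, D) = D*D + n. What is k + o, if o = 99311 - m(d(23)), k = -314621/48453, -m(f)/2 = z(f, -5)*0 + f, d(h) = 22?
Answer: 4813733194/48453 ≈ 99349.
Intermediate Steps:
z(n, D) = 4 - n - D**2 (z(n, D) = 4 - (D*D + n) = 4 - (D**2 + n) = 4 - (n + D**2) = 4 + (-n - D**2) = 4 - n - D**2)
m(f) = -2*f (m(f) = -2*((4 - f - 1*(-5)**2)*0 + f) = -2*((4 - f - 1*25)*0 + f) = -2*((4 - f - 25)*0 + f) = -2*((-21 - f)*0 + f) = -2*(0 + f) = -2*f)
k = -314621/48453 (k = -314621*1/48453 = -314621/48453 ≈ -6.4933)
o = 99355 (o = 99311 - (-2)*22 = 99311 - 1*(-44) = 99311 + 44 = 99355)
k + o = -314621/48453 + 99355 = 4813733194/48453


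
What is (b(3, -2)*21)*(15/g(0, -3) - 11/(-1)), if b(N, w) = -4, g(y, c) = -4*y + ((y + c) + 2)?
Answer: 336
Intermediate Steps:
g(y, c) = 2 + c - 3*y (g(y, c) = -4*y + ((c + y) + 2) = -4*y + (2 + c + y) = 2 + c - 3*y)
(b(3, -2)*21)*(15/g(0, -3) - 11/(-1)) = (-4*21)*(15/(2 - 3 - 3*0) - 11/(-1)) = -84*(15/(2 - 3 + 0) - 11*(-1)) = -84*(15/(-1) + 11) = -84*(15*(-1) + 11) = -84*(-15 + 11) = -84*(-4) = 336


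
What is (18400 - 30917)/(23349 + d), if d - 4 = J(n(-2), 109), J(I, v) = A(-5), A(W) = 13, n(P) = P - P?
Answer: -12517/23366 ≈ -0.53569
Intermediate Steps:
n(P) = 0
J(I, v) = 13
d = 17 (d = 4 + 13 = 17)
(18400 - 30917)/(23349 + d) = (18400 - 30917)/(23349 + 17) = -12517/23366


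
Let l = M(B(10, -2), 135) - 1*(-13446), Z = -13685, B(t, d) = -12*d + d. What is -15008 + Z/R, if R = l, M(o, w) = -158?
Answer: -199439989/13288 ≈ -15009.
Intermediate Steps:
B(t, d) = -11*d
l = 13288 (l = -158 - 1*(-13446) = -158 + 13446 = 13288)
R = 13288
-15008 + Z/R = -15008 - 13685/13288 = -199439989/13288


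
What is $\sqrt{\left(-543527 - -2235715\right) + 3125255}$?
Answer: $\sqrt{4817443} \approx 2194.9$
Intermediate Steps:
$\sqrt{\left(-543527 - -2235715\right) + 3125255} = \sqrt{\left(-543527 + 2235715\right) + 3125255} = \sqrt{1692188 + 3125255} = \sqrt{4817443}$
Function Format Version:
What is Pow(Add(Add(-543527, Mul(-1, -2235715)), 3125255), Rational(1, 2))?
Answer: Pow(4817443, Rational(1, 2)) ≈ 2194.9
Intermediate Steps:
Pow(Add(Add(-543527, Mul(-1, -2235715)), 3125255), Rational(1, 2)) = Pow(Add(Add(-543527, 2235715), 3125255), Rational(1, 2)) = Pow(Add(1692188, 3125255), Rational(1, 2)) = Pow(4817443, Rational(1, 2))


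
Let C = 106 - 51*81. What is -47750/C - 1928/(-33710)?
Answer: 32348254/2713655 ≈ 11.921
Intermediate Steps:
C = -4025 (C = 106 - 4131 = -4025)
-47750/C - 1928/(-33710) = -47750/(-4025) - 1928/(-33710) = -47750*(-1/4025) - 1928*(-1/33710) = 1910/161 + 964/16855 = 32348254/2713655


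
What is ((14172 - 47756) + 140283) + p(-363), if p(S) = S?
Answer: 106336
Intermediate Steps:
((14172 - 47756) + 140283) + p(-363) = ((14172 - 47756) + 140283) - 363 = (-33584 + 140283) - 363 = 106699 - 363 = 106336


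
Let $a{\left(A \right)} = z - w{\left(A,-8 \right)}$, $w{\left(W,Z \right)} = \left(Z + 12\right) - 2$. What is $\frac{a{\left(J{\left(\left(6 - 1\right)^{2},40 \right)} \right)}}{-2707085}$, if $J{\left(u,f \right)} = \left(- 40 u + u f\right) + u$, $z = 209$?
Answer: $- \frac{207}{2707085} \approx -7.6466 \cdot 10^{-5}$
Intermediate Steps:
$w{\left(W,Z \right)} = 10 + Z$ ($w{\left(W,Z \right)} = \left(12 + Z\right) - 2 = 10 + Z$)
$J{\left(u,f \right)} = - 39 u + f u$ ($J{\left(u,f \right)} = \left(- 40 u + f u\right) + u = - 39 u + f u$)
$a{\left(A \right)} = 207$ ($a{\left(A \right)} = 209 - \left(10 - 8\right) = 209 - 2 = 207$)
$\frac{a{\left(J{\left(\left(6 - 1\right)^{2},40 \right)} \right)}}{-2707085} = \frac{207}{-2707085} = 207 \left(- \frac{1}{2707085}\right) = - \frac{207}{2707085}$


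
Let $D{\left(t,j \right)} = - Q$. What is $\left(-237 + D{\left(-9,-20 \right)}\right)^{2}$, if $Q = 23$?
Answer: $67600$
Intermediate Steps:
$D{\left(t,j \right)} = -23$ ($D{\left(t,j \right)} = \left(-1\right) 23 = -23$)
$\left(-237 + D{\left(-9,-20 \right)}\right)^{2} = \left(-237 - 23\right)^{2} = \left(-260\right)^{2} = 67600$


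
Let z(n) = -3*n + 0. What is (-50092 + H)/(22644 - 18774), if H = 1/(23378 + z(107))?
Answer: -1154971243/89230590 ≈ -12.944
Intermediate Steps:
z(n) = -3*n
H = 1/23057 (H = 1/(23378 - 3*107) = 1/(23378 - 321) = 1/23057 ≈ 4.3371e-5)
(-50092 + H)/(22644 - 18774) = (-50092 + 1/23057)/(22644 - 18774) = -1154971243/23057/3870 = -1154971243/23057*1/3870 = -1154971243/89230590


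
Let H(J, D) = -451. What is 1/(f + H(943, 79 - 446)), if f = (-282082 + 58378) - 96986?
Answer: -1/321141 ≈ -3.1139e-6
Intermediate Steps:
f = -320690 (f = -223704 - 96986 = -320690)
1/(f + H(943, 79 - 446)) = 1/(-320690 - 451) = 1/(-321141) = -1/321141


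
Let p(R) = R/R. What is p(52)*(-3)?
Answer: -3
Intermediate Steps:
p(R) = 1
p(52)*(-3) = 1*(-3) = -3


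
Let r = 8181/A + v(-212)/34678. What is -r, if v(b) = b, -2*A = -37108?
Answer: -139883635/321707806 ≈ -0.43482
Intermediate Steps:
A = 18554 (A = -½*(-37108) = 18554)
r = 139883635/321707806 (r = 8181/18554 - 212/34678 = 8181*(1/18554) - 212*1/34678 = 8181/18554 - 106/17339 = 139883635/321707806 ≈ 0.43482)
-r = -1*139883635/321707806 = -139883635/321707806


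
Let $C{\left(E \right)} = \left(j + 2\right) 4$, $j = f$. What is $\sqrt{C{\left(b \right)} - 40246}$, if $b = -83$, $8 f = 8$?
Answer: $i \sqrt{40234} \approx 200.58 i$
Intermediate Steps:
$f = 1$ ($f = \frac{1}{8} \cdot 8 = 1$)
$j = 1$
$C{\left(E \right)} = 12$ ($C{\left(E \right)} = \left(1 + 2\right) 4 = 3 \cdot 4 = 12$)
$\sqrt{C{\left(b \right)} - 40246} = \sqrt{12 - 40246} = \sqrt{-40234} = i \sqrt{40234}$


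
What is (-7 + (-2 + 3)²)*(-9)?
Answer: 54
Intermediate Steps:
(-7 + (-2 + 3)²)*(-9) = (-7 + 1²)*(-9) = (-7 + 1)*(-9) = -6*(-9) = 54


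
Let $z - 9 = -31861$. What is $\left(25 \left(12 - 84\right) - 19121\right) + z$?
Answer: $-52773$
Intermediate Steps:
$z = -31852$ ($z = 9 - 31861 = -31852$)
$\left(25 \left(12 - 84\right) - 19121\right) + z = \left(25 \left(12 - 84\right) - 19121\right) - 31852 = \left(25 \left(-72\right) - 19121\right) - 31852 = \left(-1800 - 19121\right) - 31852 = -20921 - 31852 = -52773$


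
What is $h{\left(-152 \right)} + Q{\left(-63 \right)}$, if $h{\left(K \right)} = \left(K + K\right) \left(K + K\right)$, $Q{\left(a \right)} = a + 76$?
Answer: $92429$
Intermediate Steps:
$Q{\left(a \right)} = 76 + a$
$h{\left(K \right)} = 4 K^{2}$ ($h{\left(K \right)} = 2 K 2 K = 4 K^{2}$)
$h{\left(-152 \right)} + Q{\left(-63 \right)} = 4 \left(-152\right)^{2} + \left(76 - 63\right) = 4 \cdot 23104 + 13 = 92416 + 13 = 92429$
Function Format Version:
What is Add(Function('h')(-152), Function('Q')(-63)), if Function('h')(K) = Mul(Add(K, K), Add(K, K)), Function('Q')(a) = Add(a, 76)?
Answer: 92429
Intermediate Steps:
Function('Q')(a) = Add(76, a)
Function('h')(K) = Mul(4, Pow(K, 2)) (Function('h')(K) = Mul(Mul(2, K), Mul(2, K)) = Mul(4, Pow(K, 2)))
Add(Function('h')(-152), Function('Q')(-63)) = Add(Mul(4, Pow(-152, 2)), Add(76, -63)) = Add(Mul(4, 23104), 13) = Add(92416, 13) = 92429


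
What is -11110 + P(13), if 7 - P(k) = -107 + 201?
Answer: -11197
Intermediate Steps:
P(k) = -87 (P(k) = 7 - (-107 + 201) = 7 - 1*94 = 7 - 94 = -87)
-11110 + P(13) = -11110 - 87 = -11197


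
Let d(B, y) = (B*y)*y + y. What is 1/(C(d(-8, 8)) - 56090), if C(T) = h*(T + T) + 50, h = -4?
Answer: -1/52008 ≈ -1.9228e-5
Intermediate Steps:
d(B, y) = y + B*y**2 (d(B, y) = B*y**2 + y = y + B*y**2)
C(T) = 50 - 8*T (C(T) = -4*(T + T) + 50 = -8*T + 50 = 50 - 8*T)
1/(C(d(-8, 8)) - 56090) = 1/((50 - 64*(1 - 8*8)) - 56090) = 1/((50 - 64*(1 - 64)) - 56090) = 1/((50 - 64*(-63)) - 56090) = 1/((50 - 8*(-504)) - 56090) = 1/((50 + 4032) - 56090) = 1/(4082 - 56090) = 1/(-52008) = -1/52008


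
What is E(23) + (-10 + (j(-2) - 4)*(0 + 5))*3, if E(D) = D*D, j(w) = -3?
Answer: 394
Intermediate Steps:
E(D) = D**2
E(23) + (-10 + (j(-2) - 4)*(0 + 5))*3 = 23**2 + (-10 + (-3 - 4)*(0 + 5))*3 = 529 + (-10 - 7*5)*3 = 529 + (-10 - 35)*3 = 529 - 45*3 = 529 - 135 = 394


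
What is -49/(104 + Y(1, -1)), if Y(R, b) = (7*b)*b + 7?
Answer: -49/118 ≈ -0.41525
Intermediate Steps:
Y(R, b) = 7 + 7*b**2 (Y(R, b) = 7*b**2 + 7 = 7 + 7*b**2)
-49/(104 + Y(1, -1)) = -49/(104 + (7 + 7*(-1)**2)) = -49/(104 + (7 + 7*1)) = -49/(104 + (7 + 7)) = -49/(104 + 14) = -49/118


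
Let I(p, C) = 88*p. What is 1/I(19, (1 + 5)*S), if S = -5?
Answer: 1/1672 ≈ 0.00059809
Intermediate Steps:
1/I(19, (1 + 5)*S) = 1/(88*19) = 1/1672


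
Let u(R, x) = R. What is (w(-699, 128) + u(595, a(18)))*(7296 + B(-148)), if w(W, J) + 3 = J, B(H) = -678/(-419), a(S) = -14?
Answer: 2201545440/419 ≈ 5.2543e+6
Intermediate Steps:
B(H) = 678/419 (B(H) = -678*(-1/419) = 678/419)
w(W, J) = -3 + J
(w(-699, 128) + u(595, a(18)))*(7296 + B(-148)) = ((-3 + 128) + 595)*(7296 + 678/419) = (125 + 595)*(3057702/419) = 720*(3057702/419) = 2201545440/419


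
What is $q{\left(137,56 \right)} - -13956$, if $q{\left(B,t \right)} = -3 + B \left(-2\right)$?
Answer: $13679$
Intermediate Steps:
$q{\left(B,t \right)} = -3 - 2 B$
$q{\left(137,56 \right)} - -13956 = \left(-3 - 274\right) - -13956 = \left(-3 - 274\right) + 13956 = -277 + 13956 = 13679$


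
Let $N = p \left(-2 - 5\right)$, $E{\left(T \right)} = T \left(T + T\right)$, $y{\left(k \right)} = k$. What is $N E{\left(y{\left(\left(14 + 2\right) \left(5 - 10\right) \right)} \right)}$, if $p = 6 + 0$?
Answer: $-537600$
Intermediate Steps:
$p = 6$
$E{\left(T \right)} = 2 T^{2}$ ($E{\left(T \right)} = T 2 T = 2 T^{2}$)
$N = -42$ ($N = 6 \left(-2 - 5\right) = 6 \left(-7\right) = -42$)
$N E{\left(y{\left(\left(14 + 2\right) \left(5 - 10\right) \right)} \right)} = - 42 \cdot 2 \left(\left(14 + 2\right) \left(5 - 10\right)\right)^{2} = - 42 \cdot 2 \left(16 \left(-5\right)\right)^{2} = - 42 \cdot 2 \left(-80\right)^{2} = - 42 \cdot 2 \cdot 6400 = \left(-42\right) 12800 = -537600$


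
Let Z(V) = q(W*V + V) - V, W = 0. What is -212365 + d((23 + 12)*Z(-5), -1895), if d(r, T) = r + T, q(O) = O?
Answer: -214260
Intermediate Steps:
Z(V) = 0 (Z(V) = (0*V + V) - V = (0 + V) - V = V - V = 0)
d(r, T) = T + r
-212365 + d((23 + 12)*Z(-5), -1895) = -212365 + (-1895 + (23 + 12)*0) = -212365 + (-1895 + 35*0) = -212365 + (-1895 + 0) = -212365 - 1895 = -214260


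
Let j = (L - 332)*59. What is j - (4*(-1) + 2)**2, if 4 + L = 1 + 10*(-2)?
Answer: -20949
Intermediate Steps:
L = -23 (L = -4 + (1 + 10*(-2)) = -4 + (1 - 20) = -4 - 19 = -23)
j = -20945 (j = (-23 - 332)*59 = -355*59 = -20945)
j - (4*(-1) + 2)**2 = -20945 - (4*(-1) + 2)**2 = -20945 - (-4 + 2)**2 = -20945 - 1*(-2)**2 = -20945 - 1*4 = -20945 - 4 = -20949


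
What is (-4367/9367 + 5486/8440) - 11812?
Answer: -2212825649/187340 ≈ -11812.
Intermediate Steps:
(-4367/9367 + 5486/8440) - 11812 = (-4367*1/9367 + 5486*(1/8440)) - 11812 = (-4367/9367 + 13/20) - 11812 = 34431/187340 - 11812 = -2212825649/187340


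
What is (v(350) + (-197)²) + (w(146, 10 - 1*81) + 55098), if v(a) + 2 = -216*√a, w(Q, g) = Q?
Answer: 94051 - 1080*√14 ≈ 90010.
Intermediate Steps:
v(a) = -2 - 216*√a
(v(350) + (-197)²) + (w(146, 10 - 1*81) + 55098) = ((-2 - 1080*√14) + (-197)²) + (146 + 55098) = ((-2 - 1080*√14) + 38809) + 55244 = (38807 - 1080*√14) + 55244 = 94051 - 1080*√14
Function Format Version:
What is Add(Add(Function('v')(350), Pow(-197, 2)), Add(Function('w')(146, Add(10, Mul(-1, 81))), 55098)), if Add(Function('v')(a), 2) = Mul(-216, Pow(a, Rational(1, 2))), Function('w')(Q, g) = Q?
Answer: Add(94051, Mul(-1080, Pow(14, Rational(1, 2)))) ≈ 90010.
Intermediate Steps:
Function('v')(a) = Add(-2, Mul(-216, Pow(a, Rational(1, 2))))
Add(Add(Function('v')(350), Pow(-197, 2)), Add(Function('w')(146, Add(10, Mul(-1, 81))), 55098)) = Add(Add(Add(-2, Mul(-216, Pow(350, Rational(1, 2)))), Pow(-197, 2)), Add(146, 55098)) = Add(Add(Add(-2, Mul(-216, Mul(5, Pow(14, Rational(1, 2))))), 38809), 55244) = Add(Add(Add(-2, Mul(-1080, Pow(14, Rational(1, 2)))), 38809), 55244) = Add(Add(38807, Mul(-1080, Pow(14, Rational(1, 2)))), 55244) = Add(94051, Mul(-1080, Pow(14, Rational(1, 2))))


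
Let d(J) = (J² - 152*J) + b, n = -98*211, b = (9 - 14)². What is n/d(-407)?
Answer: -10339/113769 ≈ -0.090877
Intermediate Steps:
b = 25 (b = (-5)² = 25)
n = -20678
d(J) = 25 + J² - 152*J (d(J) = (J² - 152*J) + 25 = 25 + J² - 152*J)
n/d(-407) = -20678/(25 + (-407)² - 152*(-407)) = -20678/(25 + 165649 + 61864) = -20678/227538 = -20678*1/227538 = -10339/113769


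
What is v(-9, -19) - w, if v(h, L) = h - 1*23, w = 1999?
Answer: -2031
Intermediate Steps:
v(h, L) = -23 + h (v(h, L) = h - 23 = -23 + h)
v(-9, -19) - w = (-23 - 9) - 1*1999 = -32 - 1999 = -2031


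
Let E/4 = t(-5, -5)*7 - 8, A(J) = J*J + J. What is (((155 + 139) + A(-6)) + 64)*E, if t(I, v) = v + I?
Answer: -121056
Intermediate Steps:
A(J) = J + J² (A(J) = J² + J = J + J²)
t(I, v) = I + v
E = -312 (E = 4*((-5 - 5)*7 - 8) = 4*(-10*7 - 8) = 4*(-70 - 8) = 4*(-78) = -312)
(((155 + 139) + A(-6)) + 64)*E = (((155 + 139) - 6*(1 - 6)) + 64)*(-312) = ((294 - 6*(-5)) + 64)*(-312) = ((294 + 30) + 64)*(-312) = (324 + 64)*(-312) = 388*(-312) = -121056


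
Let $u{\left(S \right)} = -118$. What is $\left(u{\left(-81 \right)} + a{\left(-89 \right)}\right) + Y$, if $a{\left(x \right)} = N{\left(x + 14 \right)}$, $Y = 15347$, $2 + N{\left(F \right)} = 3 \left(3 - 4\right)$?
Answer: $15224$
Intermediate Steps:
$N{\left(F \right)} = -5$ ($N{\left(F \right)} = -2 + 3 \left(3 - 4\right) = -2 + 3 \left(-1\right) = -2 - 3 = -5$)
$a{\left(x \right)} = -5$
$\left(u{\left(-81 \right)} + a{\left(-89 \right)}\right) + Y = \left(-118 - 5\right) + 15347 = -123 + 15347 = 15224$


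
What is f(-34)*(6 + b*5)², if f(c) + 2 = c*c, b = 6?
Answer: 1495584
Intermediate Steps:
f(c) = -2 + c² (f(c) = -2 + c*c = -2 + c²)
f(-34)*(6 + b*5)² = (-2 + (-34)²)*(6 + 6*5)² = (-2 + 1156)*(6 + 30)² = 1154*36² = 1154*1296 = 1495584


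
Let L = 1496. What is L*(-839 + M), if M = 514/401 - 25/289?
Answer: -8544126800/6817 ≈ -1.2534e+6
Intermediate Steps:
M = 138521/115889 (M = 514*(1/401) - 25*1/289 = 514/401 - 25/289 = 138521/115889 ≈ 1.1953)
L*(-839 + M) = 1496*(-839 + 138521/115889) = 1496*(-97092350/115889) = -8544126800/6817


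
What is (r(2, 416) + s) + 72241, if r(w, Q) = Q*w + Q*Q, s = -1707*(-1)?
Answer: 247836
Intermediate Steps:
s = 1707
r(w, Q) = Q**2 + Q*w (r(w, Q) = Q*w + Q**2 = Q**2 + Q*w)
(r(2, 416) + s) + 72241 = (416*(416 + 2) + 1707) + 72241 = (416*418 + 1707) + 72241 = (173888 + 1707) + 72241 = 175595 + 72241 = 247836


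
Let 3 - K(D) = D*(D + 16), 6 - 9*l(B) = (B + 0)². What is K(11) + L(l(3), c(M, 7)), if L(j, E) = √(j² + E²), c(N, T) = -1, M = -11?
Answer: -294 + √10/3 ≈ -292.95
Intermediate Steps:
l(B) = ⅔ - B²/9 (l(B) = ⅔ - (B + 0)²/9 = ⅔ - B²/9)
K(D) = 3 - D*(16 + D) (K(D) = 3 - D*(D + 16) = 3 - D*(16 + D))
L(j, E) = √(E² + j²)
K(11) + L(l(3), c(M, 7)) = (3 - 1*11² - 16*11) + √((-1)² + (⅔ - ⅑*3²)²) = (3 - 1*121 - 176) + √(1 + (⅔ - ⅑*9)²) = (3 - 121 - 176) + √(1 + (⅔ - 1)²) = -294 + √(1 + (-⅓)²) = -294 + √(1 + ⅑) = -294 + √(10/9) = -294 + √10/3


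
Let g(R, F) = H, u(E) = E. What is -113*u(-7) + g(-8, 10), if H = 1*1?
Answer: 792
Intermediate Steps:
H = 1
g(R, F) = 1
-113*u(-7) + g(-8, 10) = -113*(-7) + 1 = 791 + 1 = 792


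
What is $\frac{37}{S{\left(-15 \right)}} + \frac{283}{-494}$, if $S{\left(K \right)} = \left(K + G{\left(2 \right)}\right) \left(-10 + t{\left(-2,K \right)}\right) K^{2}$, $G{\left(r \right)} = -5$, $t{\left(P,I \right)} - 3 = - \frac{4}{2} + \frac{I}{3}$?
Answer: $- \frac{8905361}{15561000} \approx -0.57229$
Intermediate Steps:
$t{\left(P,I \right)} = 1 + \frac{I}{3}$ ($t{\left(P,I \right)} = 3 + \left(- \frac{4}{2} + \frac{I}{3}\right) = 3 + \left(\left(-4\right) \frac{1}{2} + I \frac{1}{3}\right) = 3 + \left(-2 + \frac{I}{3}\right) = 1 + \frac{I}{3}$)
$S{\left(K \right)} = K^{2} \left(-9 + \frac{K}{3}\right) \left(-5 + K\right)$ ($S{\left(K \right)} = \left(K - 5\right) \left(-10 + \left(1 + \frac{K}{3}\right)\right) K^{2} = \left(-5 + K\right) \left(-9 + \frac{K}{3}\right) K^{2} = \left(-9 + \frac{K}{3}\right) \left(-5 + K\right) K^{2} = K^{2} \left(-9 + \frac{K}{3}\right) \left(-5 + K\right)$)
$\frac{37}{S{\left(-15 \right)}} + \frac{283}{-494} = \frac{37}{\frac{1}{3} \left(-15\right)^{2} \left(135 + \left(-15\right)^{2} - -480\right)} + \frac{283}{-494} = \frac{37}{\frac{1}{3} \cdot 225 \left(135 + 225 + 480\right)} + 283 \left(- \frac{1}{494}\right) = \frac{37}{\frac{1}{3} \cdot 225 \cdot 840} - \frac{283}{494} = \frac{37}{63000} - \frac{283}{494} = - \frac{8905361}{15561000}$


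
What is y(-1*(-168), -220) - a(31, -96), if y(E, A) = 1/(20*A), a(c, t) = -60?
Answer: 263999/4400 ≈ 60.000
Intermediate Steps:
y(E, A) = 1/(20*A)
y(-1*(-168), -220) - a(31, -96) = (1/20)/(-220) - 1*(-60) = (1/20)*(-1/220) + 60 = -1/4400 + 60 = 263999/4400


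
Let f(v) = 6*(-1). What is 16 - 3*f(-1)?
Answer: 34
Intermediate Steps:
f(v) = -6
16 - 3*f(-1) = 16 - 3*(-6) = 16 + 18 = 34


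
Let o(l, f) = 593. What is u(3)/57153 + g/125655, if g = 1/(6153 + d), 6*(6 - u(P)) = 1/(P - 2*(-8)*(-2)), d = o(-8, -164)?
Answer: 73818638581/702478675550655 ≈ 0.00010508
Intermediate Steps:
d = 593
u(P) = 6 - 1/(6*(-32 + P)) (u(P) = 6 - 1/(6*(P - 2*(-8)*(-2))) = 6 - 1/(6*(P + 16*(-2))) = 6 - 1/(6*(P - 32)) = 6 - 1/(6*(-32 + P)))
g = 1/6746 (g = 1/(6153 + 593) = 1/6746 ≈ 0.00014824)
u(3)/57153 + g/125655 = ((-1153 + 36*3)/(6*(-32 + 3)))/57153 + (1/6746)/125655 = ((⅙)*(-1153 + 108)/(-29))*(1/57153) + (1/6746)*(1/125655) = ((⅙)*(-1/29)*(-1045))*(1/57153) + 1/847668630 = (1045/174)*(1/57153) + 1/847668630 = 1045/9944622 + 1/847668630 = 73818638581/702478675550655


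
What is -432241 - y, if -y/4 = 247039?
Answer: 555915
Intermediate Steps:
y = -988156 (y = -4*247039 = -988156)
-432241 - y = -432241 - 1*(-988156) = -432241 + 988156 = 555915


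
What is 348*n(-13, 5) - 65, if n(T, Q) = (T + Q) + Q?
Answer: -1109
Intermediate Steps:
n(T, Q) = T + 2*Q (n(T, Q) = (Q + T) + Q = T + 2*Q)
348*n(-13, 5) - 65 = 348*(-13 + 2*5) - 65 = 348*(-13 + 10) - 65 = 348*(-3) - 65 = -1044 - 65 = -1109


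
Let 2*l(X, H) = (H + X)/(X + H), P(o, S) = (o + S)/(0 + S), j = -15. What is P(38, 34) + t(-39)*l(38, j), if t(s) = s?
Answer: -591/34 ≈ -17.382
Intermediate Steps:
P(o, S) = (S + o)/S
l(X, H) = ½ (l(X, H) = ((H + X)/(X + H))/2 = ((H + X)/(H + X))/2 = (½)*1 = ½)
P(38, 34) + t(-39)*l(38, j) = (34 + 38)/34 - 39*½ = (1/34)*72 - 39/2 = 36/17 - 39/2 = -591/34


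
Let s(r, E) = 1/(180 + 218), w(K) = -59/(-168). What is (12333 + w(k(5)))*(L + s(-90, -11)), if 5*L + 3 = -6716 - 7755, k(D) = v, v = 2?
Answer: -11936077865941/334320 ≈ -3.5703e+7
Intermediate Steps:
k(D) = 2
w(K) = 59/168 (w(K) = -59*(-1/168) = 59/168)
L = -14474/5 (L = -⅗ + (-6716 - 7755)/5 = -⅗ + (⅕)*(-14471) = -⅗ - 14471/5 = -14474/5 ≈ -2894.8)
s(r, E) = 1/398
(12333 + w(k(5)))*(L + s(-90, -11)) = (12333 + 59/168)*(-14474/5 + 1/398) = (2072003/168)*(-5760647/1990) = -11936077865941/334320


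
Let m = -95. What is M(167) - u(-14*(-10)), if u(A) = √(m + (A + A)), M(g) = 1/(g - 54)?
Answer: 1/113 - √185 ≈ -13.593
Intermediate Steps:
M(g) = 1/(-54 + g)
u(A) = √(-95 + 2*A) (u(A) = √(-95 + (A + A)) = √(-95 + 2*A))
M(167) - u(-14*(-10)) = 1/(-54 + 167) - √(-95 + 2*(-14*(-10))) = 1/113 - √(-95 + 2*140) = 1/113 - √(-95 + 280) = 1/113 - √185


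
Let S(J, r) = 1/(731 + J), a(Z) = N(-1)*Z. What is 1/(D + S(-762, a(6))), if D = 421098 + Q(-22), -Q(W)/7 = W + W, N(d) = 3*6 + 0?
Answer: 31/13063585 ≈ 2.3730e-6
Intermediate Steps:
N(d) = 18 (N(d) = 18 + 0 = 18)
Q(W) = -14*W (Q(W) = -7*(W + W) = -14*W)
D = 421406 (D = 421098 - 14*(-22) = 421098 + 308 = 421406)
a(Z) = 18*Z
1/(D + S(-762, a(6))) = 1/(421406 + 1/(731 - 762)) = 1/(421406 + 1/(-31)) = 1/(421406 - 1/31) = 1/(13063585/31) = 31/13063585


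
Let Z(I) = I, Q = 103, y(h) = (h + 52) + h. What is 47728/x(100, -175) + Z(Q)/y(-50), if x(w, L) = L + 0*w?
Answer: -2308969/8400 ≈ -274.88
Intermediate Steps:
y(h) = 52 + 2*h (y(h) = (52 + h) + h = 52 + 2*h)
x(w, L) = L (x(w, L) = L + 0 = L)
47728/x(100, -175) + Z(Q)/y(-50) = 47728/(-175) + 103/(52 + 2*(-50)) = 47728*(-1/175) + 103/(52 - 100) = -47728/175 + 103/(-48) = -47728/175 + 103*(-1/48) = -47728/175 - 103/48 = -2308969/8400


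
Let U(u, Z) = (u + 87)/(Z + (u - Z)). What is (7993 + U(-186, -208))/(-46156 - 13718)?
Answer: -495599/3712188 ≈ -0.13351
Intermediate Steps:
U(u, Z) = (87 + u)/u
(7993 + U(-186, -208))/(-46156 - 13718) = (7993 + (87 - 186)/(-186))/(-46156 - 13718) = (7993 - 1/186*(-99))/(-59874) = (7993 + 33/62)*(-1/59874) = (495599/62)*(-1/59874) = -495599/3712188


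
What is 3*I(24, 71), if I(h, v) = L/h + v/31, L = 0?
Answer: 213/31 ≈ 6.8710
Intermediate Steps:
I(h, v) = v/31 (I(h, v) = 0/h + v/31 = 0 + v*(1/31) = 0 + v/31 = v/31)
3*I(24, 71) = 3*((1/31)*71) = 3*(71/31) = 213/31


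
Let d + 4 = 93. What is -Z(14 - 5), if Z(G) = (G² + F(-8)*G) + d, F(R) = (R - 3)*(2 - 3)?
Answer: -269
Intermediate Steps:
d = 89 (d = -4 + 93 = 89)
F(R) = 3 - R (F(R) = (-3 + R)*(-1) = 3 - R)
Z(G) = 89 + G² + 11*G (Z(G) = (G² + (3 - 1*(-8))*G) + 89 = (G² + (3 + 8)*G) + 89 = (G² + 11*G) + 89 = 89 + G² + 11*G)
-Z(14 - 5) = -(89 + (14 - 5)² + 11*(14 - 5)) = -(89 + 9² + 11*9) = -(89 + 81 + 99) = -1*269 = -269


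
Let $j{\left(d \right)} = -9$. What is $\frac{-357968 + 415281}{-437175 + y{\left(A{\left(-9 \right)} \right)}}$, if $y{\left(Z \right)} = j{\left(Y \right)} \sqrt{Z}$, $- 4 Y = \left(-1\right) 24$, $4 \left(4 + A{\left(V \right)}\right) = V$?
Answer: $- \frac{445436636}{3397724109} + \frac{114626 i}{16988620545} \approx -0.1311 + 6.7472 \cdot 10^{-6} i$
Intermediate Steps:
$A{\left(V \right)} = -4 + \frac{V}{4}$
$Y = 6$ ($Y = - \frac{\left(-1\right) 24}{4} = \left(- \frac{1}{4}\right) \left(-24\right) = 6$)
$y{\left(Z \right)} = - 9 \sqrt{Z}$
$\frac{-357968 + 415281}{-437175 + y{\left(A{\left(-9 \right)} \right)}} = \frac{-357968 + 415281}{-437175 - 9 \sqrt{-4 + \frac{1}{4} \left(-9\right)}} = \frac{57313}{-437175 - 9 \sqrt{-4 - \frac{9}{4}}} = \frac{57313}{-437175 - 9 \sqrt{- \frac{25}{4}}} = \frac{57313}{-437175 - 9 \frac{5 i}{2}} = \frac{57313}{-437175 - \frac{45 i}{2}} = 57313 \frac{4 \left(-437175 + \frac{45 i}{2}\right)}{764487924525} = \frac{229252 \left(-437175 + \frac{45 i}{2}\right)}{764487924525}$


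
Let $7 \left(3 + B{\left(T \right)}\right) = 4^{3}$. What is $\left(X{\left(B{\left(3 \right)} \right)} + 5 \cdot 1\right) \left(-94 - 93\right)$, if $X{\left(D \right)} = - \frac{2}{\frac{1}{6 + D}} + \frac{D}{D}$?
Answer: $\frac{23936}{7} \approx 3419.4$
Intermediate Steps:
$B{\left(T \right)} = \frac{43}{7}$ ($B{\left(T \right)} = -3 + \frac{4^{3}}{7} = -3 + \frac{1}{7} \cdot 64 = -3 + \frac{64}{7} = \frac{43}{7}$)
$X{\left(D \right)} = -11 - 2 D$ ($X{\left(D \right)} = - 2 \left(6 + D\right) + 1 = \left(-12 - 2 D\right) + 1 = -11 - 2 D$)
$\left(X{\left(B{\left(3 \right)} \right)} + 5 \cdot 1\right) \left(-94 - 93\right) = \left(\left(-11 - \frac{86}{7}\right) + 5 \cdot 1\right) \left(-94 - 93\right) = \left(\left(-11 - \frac{86}{7}\right) + 5\right) \left(-94 - 93\right) = \left(- \frac{163}{7} + 5\right) \left(-94 - 93\right) = \left(- \frac{128}{7}\right) \left(-187\right) = \frac{23936}{7}$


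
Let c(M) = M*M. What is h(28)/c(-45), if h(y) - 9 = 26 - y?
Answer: 7/2025 ≈ 0.0034568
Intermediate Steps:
h(y) = 35 - y (h(y) = 9 + (26 - y) = 35 - y)
c(M) = M**2
h(28)/c(-45) = (35 - 1*28)/((-45)**2) = (35 - 28)/2025 = 7*(1/2025) = 7/2025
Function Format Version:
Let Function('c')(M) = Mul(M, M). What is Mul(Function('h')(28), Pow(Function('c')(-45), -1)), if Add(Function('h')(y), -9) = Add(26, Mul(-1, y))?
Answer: Rational(7, 2025) ≈ 0.0034568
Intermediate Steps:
Function('h')(y) = Add(35, Mul(-1, y)) (Function('h')(y) = Add(9, Add(26, Mul(-1, y))) = Add(35, Mul(-1, y)))
Function('c')(M) = Pow(M, 2)
Mul(Function('h')(28), Pow(Function('c')(-45), -1)) = Mul(Add(35, Mul(-1, 28)), Pow(Pow(-45, 2), -1)) = Mul(Add(35, -28), Pow(2025, -1)) = Mul(7, Rational(1, 2025)) = Rational(7, 2025)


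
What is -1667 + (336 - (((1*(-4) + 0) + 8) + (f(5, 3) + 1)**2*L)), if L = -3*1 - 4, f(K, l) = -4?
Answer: -1272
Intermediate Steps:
L = -7 (L = -3 - 1*4 = -3 - 4 = -7)
-1667 + (336 - (((1*(-4) + 0) + 8) + (f(5, 3) + 1)**2*L)) = -1667 + (336 - (((1*(-4) + 0) + 8) + (-4 + 1)**2*(-7))) = -1667 + (336 - (((-4 + 0) + 8) + (-3)**2*(-7))) = -1667 + (336 - ((-4 + 8) + 9*(-7))) = -1667 + (336 - (4 - 63)) = -1667 + (336 - 1*(-59)) = -1667 + (336 + 59) = -1667 + 395 = -1272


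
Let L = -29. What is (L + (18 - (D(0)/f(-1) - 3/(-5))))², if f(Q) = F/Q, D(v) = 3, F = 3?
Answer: 2809/25 ≈ 112.36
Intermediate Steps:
f(Q) = 3/Q
(L + (18 - (D(0)/f(-1) - 3/(-5))))² = (-29 + (18 - (3/((3/(-1))) - 3/(-5))))² = (-29 + (18 - (3/((3*(-1))) - 3*(-⅕))))² = (-29 + (18 - (3/(-3) + ⅗)))² = (-29 + (18 - (3*(-⅓) + ⅗)))² = (-29 + (18 - (-1 + ⅗)))² = (-29 + (18 - 1*(-⅖)))² = (-29 + (18 + ⅖))² = (-29 + 92/5)² = (-53/5)² = 2809/25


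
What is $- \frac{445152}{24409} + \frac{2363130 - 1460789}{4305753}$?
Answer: $- \frac{1894689317987}{105099124977} \approx -18.028$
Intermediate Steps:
$- \frac{445152}{24409} + \frac{2363130 - 1460789}{4305753} = \left(-445152\right) \frac{1}{24409} + \left(2363130 - 1460789\right) \frac{1}{4305753} = - \frac{445152}{24409} + 902341 \cdot \frac{1}{4305753} = - \frac{445152}{24409} + \frac{902341}{4305753} = - \frac{1894689317987}{105099124977}$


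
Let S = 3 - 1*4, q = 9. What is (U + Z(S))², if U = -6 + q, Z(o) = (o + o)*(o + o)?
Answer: 49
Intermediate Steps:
S = -1 (S = 3 - 4 = -1)
Z(o) = 4*o² (Z(o) = (2*o)*(2*o) = 4*o²)
U = 3 (U = -6 + 9 = 3)
(U + Z(S))² = (3 + 4*(-1)²)² = (3 + 4*1)² = (3 + 4)² = 7² = 49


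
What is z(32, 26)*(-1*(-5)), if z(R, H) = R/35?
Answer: 32/7 ≈ 4.5714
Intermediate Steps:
z(R, H) = R/35 (z(R, H) = R*(1/35) = R/35)
z(32, 26)*(-1*(-5)) = ((1/35)*32)*(-1*(-5)) = (32/35)*5 = 32/7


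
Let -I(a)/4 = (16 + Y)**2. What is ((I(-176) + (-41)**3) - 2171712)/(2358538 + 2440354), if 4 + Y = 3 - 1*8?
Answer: -2240829/4798892 ≈ -0.46695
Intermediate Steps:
Y = -9 (Y = -4 + (3 - 1*8) = -4 + (3 - 8) = -4 - 5 = -9)
I(a) = -196 (I(a) = -4*(16 - 9)**2 = -4*7**2 = -4*49 = -196)
((I(-176) + (-41)**3) - 2171712)/(2358538 + 2440354) = ((-196 + (-41)**3) - 2171712)/(2358538 + 2440354) = ((-196 - 68921) - 2171712)/4798892 = (-69117 - 2171712)*(1/4798892) = -2240829*1/4798892 = -2240829/4798892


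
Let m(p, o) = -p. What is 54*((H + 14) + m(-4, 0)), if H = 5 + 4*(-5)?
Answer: 162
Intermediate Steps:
H = -15 (H = 5 - 20 = -15)
54*((H + 14) + m(-4, 0)) = 54*((-15 + 14) - 1*(-4)) = 54*(-1 + 4) = 54*3 = 162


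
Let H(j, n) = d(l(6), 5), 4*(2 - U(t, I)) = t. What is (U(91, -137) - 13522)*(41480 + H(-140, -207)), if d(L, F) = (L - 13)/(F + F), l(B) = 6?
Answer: -22469751603/40 ≈ -5.6174e+8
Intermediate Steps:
d(L, F) = (-13 + L)/(2*F) (d(L, F) = (-13 + L)/((2*F)) = (-13 + L)*(1/(2*F)) = (-13 + L)/(2*F))
U(t, I) = 2 - t/4
H(j, n) = -7/10 (H(j, n) = (½)*(-13 + 6)/5 = (½)*(⅕)*(-7) = -7/10)
(U(91, -137) - 13522)*(41480 + H(-140, -207)) = ((2 - ¼*91) - 13522)*(41480 - 7/10) = ((2 - 91/4) - 13522)*(414793/10) = (-83/4 - 13522)*(414793/10) = -54171/4*414793/10 = -22469751603/40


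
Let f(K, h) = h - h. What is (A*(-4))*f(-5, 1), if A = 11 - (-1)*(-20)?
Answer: 0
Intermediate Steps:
f(K, h) = 0
A = -9 (A = 11 - 1*20 = 11 - 20 = -9)
(A*(-4))*f(-5, 1) = -9*(-4)*0 = 36*0 = 0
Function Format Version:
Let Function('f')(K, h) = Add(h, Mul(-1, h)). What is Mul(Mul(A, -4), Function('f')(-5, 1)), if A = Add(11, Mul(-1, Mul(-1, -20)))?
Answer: 0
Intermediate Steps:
Function('f')(K, h) = 0
A = -9 (A = Add(11, Mul(-1, 20)) = Add(11, -20) = -9)
Mul(Mul(A, -4), Function('f')(-5, 1)) = Mul(Mul(-9, -4), 0) = Mul(36, 0) = 0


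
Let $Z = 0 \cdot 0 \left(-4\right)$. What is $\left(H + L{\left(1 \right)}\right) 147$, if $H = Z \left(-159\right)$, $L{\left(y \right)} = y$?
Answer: $147$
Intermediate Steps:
$Z = 0$ ($Z = 0 \left(-4\right) = 0$)
$H = 0$ ($H = 0 \left(-159\right) = 0$)
$\left(H + L{\left(1 \right)}\right) 147 = \left(0 + 1\right) 147 = 1 \cdot 147 = 147$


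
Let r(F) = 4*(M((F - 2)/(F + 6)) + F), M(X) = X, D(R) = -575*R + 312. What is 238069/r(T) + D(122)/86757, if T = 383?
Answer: 7992738969101/51834878304 ≈ 154.20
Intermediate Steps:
D(R) = 312 - 575*R
r(F) = 4*F + 4*(-2 + F)/(6 + F) (r(F) = 4*((F - 2)/(F + 6) + F) = 4*((-2 + F)/(6 + F) + F) = 4*(F + (-2 + F)/(6 + F)) = 4*F + 4*(-2 + F)/(6 + F))
238069/r(T) + D(122)/86757 = 238069/((4*(-2 + 383² + 7*383)/(6 + 383))) + (312 - 575*122)/86757 = 238069/((4*(-2 + 146689 + 2681)/389)) + (312 - 70150)*(1/86757) = 238069/((4*(1/389)*149368)) - 69838*1/86757 = 238069/(597472/389) - 69838/86757 = 238069*(389/597472) - 69838/86757 = 92608841/597472 - 69838/86757 = 7992738969101/51834878304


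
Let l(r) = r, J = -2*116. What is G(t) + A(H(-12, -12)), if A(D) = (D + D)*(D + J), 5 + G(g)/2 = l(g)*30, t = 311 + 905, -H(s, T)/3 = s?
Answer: 58838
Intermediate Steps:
J = -232
H(s, T) = -3*s
t = 1216
G(g) = -10 + 60*g (G(g) = -10 + 2*(g*30) = -10 + 2*(30*g) = -10 + 60*g)
A(D) = 2*D*(-232 + D) (A(D) = (D + D)*(D - 232) = (2*D)*(-232 + D) = 2*D*(-232 + D))
G(t) + A(H(-12, -12)) = (-10 + 60*1216) + 2*(-3*(-12))*(-232 - 3*(-12)) = (-10 + 72960) + 2*36*(-232 + 36) = 72950 + 2*36*(-196) = 72950 - 14112 = 58838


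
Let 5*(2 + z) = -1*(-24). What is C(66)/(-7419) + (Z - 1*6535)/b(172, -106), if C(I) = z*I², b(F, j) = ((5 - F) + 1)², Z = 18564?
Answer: -411419783/340729940 ≈ -1.2075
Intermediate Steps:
z = 14/5 (z = -2 + (-1*(-24))/5 = -2 + (⅕)*24 = -2 + 24/5 = 14/5 ≈ 2.8000)
b(F, j) = (6 - F)²
C(I) = 14*I²/5
C(66)/(-7419) + (Z - 1*6535)/b(172, -106) = ((14/5)*66²)/(-7419) + (18564 - 1*6535)/((-6 + 172)²) = ((14/5)*4356)*(-1/7419) + (18564 - 6535)/(166²) = (60984/5)*(-1/7419) + 12029/27556 = -20328/12365 + 12029*(1/27556) = -20328/12365 + 12029/27556 = -411419783/340729940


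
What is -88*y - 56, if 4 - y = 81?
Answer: 6720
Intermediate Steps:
y = -77 (y = 4 - 1*81 = 4 - 81 = -77)
-88*y - 56 = -88*(-77) - 56 = 6776 - 56 = 6720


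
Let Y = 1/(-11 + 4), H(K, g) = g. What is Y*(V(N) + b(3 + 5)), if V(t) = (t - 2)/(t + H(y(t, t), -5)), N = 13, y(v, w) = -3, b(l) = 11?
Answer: -99/56 ≈ -1.7679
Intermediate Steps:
Y = -⅐ (Y = 1/(-7) = -⅐ ≈ -0.14286)
V(t) = (-2 + t)/(-5 + t) (V(t) = (t - 2)/(t - 5) = (-2 + t)/(-5 + t))
Y*(V(N) + b(3 + 5)) = -((-2 + 13)/(-5 + 13) + 11)/7 = -(11/8 + 11)/7 = -⅐*99/8 = -99/56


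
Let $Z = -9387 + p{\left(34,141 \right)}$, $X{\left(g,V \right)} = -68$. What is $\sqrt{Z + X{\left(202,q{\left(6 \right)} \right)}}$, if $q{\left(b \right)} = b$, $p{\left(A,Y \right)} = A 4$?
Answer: $i \sqrt{9319} \approx 96.535 i$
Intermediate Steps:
$p{\left(A,Y \right)} = 4 A$
$Z = -9251$ ($Z = -9387 + 4 \cdot 34 = -9387 + 136 = -9251$)
$\sqrt{Z + X{\left(202,q{\left(6 \right)} \right)}} = \sqrt{-9251 - 68} = \sqrt{-9319} = i \sqrt{9319}$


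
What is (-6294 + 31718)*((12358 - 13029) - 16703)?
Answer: -441716576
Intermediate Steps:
(-6294 + 31718)*((12358 - 13029) - 16703) = 25424*(-671 - 16703) = 25424*(-17374) = -441716576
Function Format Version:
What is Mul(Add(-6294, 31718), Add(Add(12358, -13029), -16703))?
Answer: -441716576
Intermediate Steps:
Mul(Add(-6294, 31718), Add(Add(12358, -13029), -16703)) = Mul(25424, Add(-671, -16703)) = Mul(25424, -17374) = -441716576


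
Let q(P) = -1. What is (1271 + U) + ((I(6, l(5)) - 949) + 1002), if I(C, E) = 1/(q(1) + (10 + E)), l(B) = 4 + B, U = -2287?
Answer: -17333/18 ≈ -962.94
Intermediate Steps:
I(C, E) = 1/(9 + E) (I(C, E) = 1/(-1 + (10 + E)) = 1/(9 + E))
(1271 + U) + ((I(6, l(5)) - 949) + 1002) = (1271 - 2287) + ((1/(9 + (4 + 5)) - 949) + 1002) = -1016 + ((1/(9 + 9) - 949) + 1002) = -1016 + ((1/18 - 949) + 1002) = -1016 + (-17081/18 + 1002) = -1016 + 955/18 = -17333/18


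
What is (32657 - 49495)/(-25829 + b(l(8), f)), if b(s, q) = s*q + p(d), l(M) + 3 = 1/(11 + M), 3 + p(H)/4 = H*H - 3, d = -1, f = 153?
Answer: 319922/499699 ≈ 0.64023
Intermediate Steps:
p(H) = -24 + 4*H² (p(H) = -12 + 4*(H*H - 3) = -12 + 4*(H² - 3) = -12 + 4*(-3 + H²) = -12 + (-12 + 4*H²) = -24 + 4*H²)
l(M) = -3 + 1/(11 + M)
b(s, q) = -20 + q*s (b(s, q) = s*q + (-24 + 4*(-1)²) = q*s + (-24 + 4*1) = q*s + (-24 + 4) = q*s - 20 = -20 + q*s)
(32657 - 49495)/(-25829 + b(l(8), f)) = (32657 - 49495)/(-25829 + (-20 + 153*((-32 - 3*8)/(11 + 8)))) = -16838/(-25829 + (-20 + 153*((-32 - 24)/19))) = -16838/(-25829 + (-20 + 153*((1/19)*(-56)))) = -16838/(-25829 + (-20 + 153*(-56/19))) = -16838/(-25829 + (-20 - 8568/19)) = -16838/(-25829 - 8948/19) = -16838/(-499699/19) = -16838*(-19/499699) = 319922/499699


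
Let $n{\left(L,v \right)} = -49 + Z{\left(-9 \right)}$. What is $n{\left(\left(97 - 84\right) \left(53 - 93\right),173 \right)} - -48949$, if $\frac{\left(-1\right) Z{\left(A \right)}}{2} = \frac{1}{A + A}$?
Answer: $\frac{440101}{9} \approx 48900.0$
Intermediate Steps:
$Z{\left(A \right)} = - \frac{1}{A}$ ($Z{\left(A \right)} = - \frac{2}{A + A} = - \frac{2}{2 A} = - 2 \frac{1}{2 A} = - \frac{1}{A}$)
$n{\left(L,v \right)} = - \frac{440}{9}$ ($n{\left(L,v \right)} = -49 - \frac{1}{-9} = -49 - - \frac{1}{9} = -49 + \frac{1}{9} = - \frac{440}{9}$)
$n{\left(\left(97 - 84\right) \left(53 - 93\right),173 \right)} - -48949 = - \frac{440}{9} - -48949 = - \frac{440}{9} + 48949 = \frac{440101}{9}$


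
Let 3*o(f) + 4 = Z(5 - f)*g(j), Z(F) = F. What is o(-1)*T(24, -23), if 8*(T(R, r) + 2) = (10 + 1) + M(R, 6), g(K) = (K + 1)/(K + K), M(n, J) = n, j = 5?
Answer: -19/60 ≈ -0.31667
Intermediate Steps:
g(K) = (1 + K)/(2*K) (g(K) = (1 + K)/((2*K)) = (1 + K)*(1/(2*K)) = (1 + K)/(2*K))
T(R, r) = -5/8 + R/8 (T(R, r) = -2 + ((10 + 1) + R)/8 = -2 + (11 + R)/8 = -2 + (11/8 + R/8) = -5/8 + R/8)
o(f) = -⅓ - f/5 (o(f) = -4/3 + ((5 - f)*((½)*(1 + 5)/5))/3 = -4/3 + ((5 - f)*((½)*(⅕)*6))/3 = -4/3 + ((5 - f)*(⅗))/3 = -4/3 + (3 - 3*f/5)/3 = -4/3 + (1 - f/5) = -⅓ - f/5)
o(-1)*T(24, -23) = (-⅓ - ⅕*(-1))*(-5/8 + (⅛)*24) = (-⅓ + ⅕)*(-5/8 + 3) = -2/15*19/8 = -19/60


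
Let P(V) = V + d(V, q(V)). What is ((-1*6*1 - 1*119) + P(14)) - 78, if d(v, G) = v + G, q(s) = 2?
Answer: -173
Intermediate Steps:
d(v, G) = G + v
P(V) = 2 + 2*V (P(V) = V + (2 + V) = 2 + 2*V)
((-1*6*1 - 1*119) + P(14)) - 78 = ((-1*6*1 - 1*119) + (2 + 2*14)) - 78 = ((-6*1 - 119) + (2 + 28)) - 78 = ((-6 - 119) + 30) - 78 = (-125 + 30) - 78 = -95 - 78 = -173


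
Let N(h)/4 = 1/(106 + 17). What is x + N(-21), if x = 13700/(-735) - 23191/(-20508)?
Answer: -240008555/13733524 ≈ -17.476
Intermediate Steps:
x = -17594281/1004892 (x = 13700*(-1/735) - 23191*(-1/20508) = -2740/147 + 23191/20508 = -17594281/1004892 ≈ -17.509)
N(h) = 4/123 (N(h) = 4/(106 + 17) = 4/123)
x + N(-21) = -17594281/1004892 + 4/123 = -240008555/13733524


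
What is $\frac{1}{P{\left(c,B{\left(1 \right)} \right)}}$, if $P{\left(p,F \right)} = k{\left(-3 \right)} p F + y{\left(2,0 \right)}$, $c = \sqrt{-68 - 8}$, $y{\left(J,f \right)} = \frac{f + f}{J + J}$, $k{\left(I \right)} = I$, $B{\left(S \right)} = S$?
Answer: $\frac{i \sqrt{19}}{114} \approx 0.038236 i$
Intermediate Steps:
$y{\left(J,f \right)} = \frac{f}{J}$ ($y{\left(J,f \right)} = \frac{2 f}{2 J} = 2 f \frac{1}{2 J} = \frac{f}{J}$)
$c = 2 i \sqrt{19}$ ($c = \sqrt{-76} = 2 i \sqrt{19} \approx 8.7178 i$)
$P{\left(p,F \right)} = - 3 F p$ ($P{\left(p,F \right)} = - 3 p F + \frac{0}{2} = - 3 F p + 0 \cdot \frac{1}{2} = - 3 F p + 0 = - 3 F p$)
$\frac{1}{P{\left(c,B{\left(1 \right)} \right)}} = \frac{1}{\left(-3\right) 1 \cdot 2 i \sqrt{19}} = \frac{1}{\left(-6\right) i \sqrt{19}} = \frac{i \sqrt{19}}{114}$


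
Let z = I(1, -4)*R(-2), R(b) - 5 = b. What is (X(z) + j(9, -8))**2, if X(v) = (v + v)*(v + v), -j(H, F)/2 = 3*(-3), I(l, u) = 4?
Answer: 352836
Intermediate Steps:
R(b) = 5 + b
j(H, F) = 18 (j(H, F) = -6*(-3) = -2*(-9) = 18)
z = 12 (z = 4*(5 - 2) = 4*3 = 12)
X(v) = 4*v**2 (X(v) = (2*v)*(2*v) = 4*v**2)
(X(z) + j(9, -8))**2 = (4*12**2 + 18)**2 = (4*144 + 18)**2 = (576 + 18)**2 = 594**2 = 352836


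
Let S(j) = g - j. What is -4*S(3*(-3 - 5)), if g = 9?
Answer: -132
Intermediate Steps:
S(j) = 9 - j
-4*S(3*(-3 - 5)) = -4*(9 - 3*(-3 - 5)) = -4*(9 - 3*(-8)) = -4*(9 - 1*(-24)) = -4*(9 + 24) = -4*33 = -132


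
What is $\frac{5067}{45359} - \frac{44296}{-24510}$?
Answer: $\frac{1066707217}{555874545} \approx 1.919$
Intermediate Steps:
$\frac{5067}{45359} - \frac{44296}{-24510} = 5067 \cdot \frac{1}{45359} - - \frac{22148}{12255} = \frac{5067}{45359} + \frac{22148}{12255} = \frac{1066707217}{555874545}$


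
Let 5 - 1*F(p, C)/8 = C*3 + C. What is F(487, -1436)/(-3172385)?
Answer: -45992/3172385 ≈ -0.014498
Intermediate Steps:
F(p, C) = 40 - 32*C (F(p, C) = 40 - 8*(C*3 + C) = 40 - 8*(3*C + C) = 40 - 32*C)
F(487, -1436)/(-3172385) = (40 - 32*(-1436))/(-3172385) = (40 + 45952)*(-1/3172385) = 45992*(-1/3172385) = -45992/3172385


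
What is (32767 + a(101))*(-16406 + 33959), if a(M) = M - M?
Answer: 575159151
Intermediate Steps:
a(M) = 0
(32767 + a(101))*(-16406 + 33959) = (32767 + 0)*(-16406 + 33959) = 32767*17553 = 575159151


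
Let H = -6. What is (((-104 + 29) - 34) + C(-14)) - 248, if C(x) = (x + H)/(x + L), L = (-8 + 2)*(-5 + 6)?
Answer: -356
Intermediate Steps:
L = -6 (L = -6*1 = -6)
C(x) = 1 (C(x) = (x - 6)/(x - 6) = (-6 + x)/(-6 + x) = 1)
(((-104 + 29) - 34) + C(-14)) - 248 = (((-104 + 29) - 34) + 1) - 248 = ((-75 - 34) + 1) - 248 = (-109 + 1) - 248 = -108 - 248 = -356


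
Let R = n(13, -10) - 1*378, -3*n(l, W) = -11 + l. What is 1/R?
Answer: -3/1136 ≈ -0.0026408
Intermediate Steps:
n(l, W) = 11/3 - l/3 (n(l, W) = -(-11 + l)/3 = 11/3 - l/3)
R = -1136/3 (R = (11/3 - ⅓*13) - 1*378 = (11/3 - 13/3) - 378 = -⅔ - 378 = -1136/3 ≈ -378.67)
1/R = 1/(-1136/3) = -3/1136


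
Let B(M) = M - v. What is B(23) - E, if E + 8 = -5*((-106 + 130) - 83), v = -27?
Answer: -237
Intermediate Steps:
B(M) = 27 + M (B(M) = M - 1*(-27) = M + 27 = 27 + M)
E = 287 (E = -8 - 5*((-106 + 130) - 83) = -8 - 5*(24 - 83) = -8 - 5*(-59) = -8 + 295 = 287)
B(23) - E = (27 + 23) - 1*287 = 50 - 287 = -237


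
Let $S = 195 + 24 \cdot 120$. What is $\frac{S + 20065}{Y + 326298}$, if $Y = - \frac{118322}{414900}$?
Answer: $\frac{4800393000}{67690460939} \approx 0.070917$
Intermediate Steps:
$S = 3075$ ($S = 195 + 2880 = 3075$)
$Y = - \frac{59161}{207450}$ ($Y = \left(-118322\right) \frac{1}{414900} = - \frac{59161}{207450} \approx -0.28518$)
$\frac{S + 20065}{Y + 326298} = \frac{3075 + 20065}{- \frac{59161}{207450} + 326298} = \frac{23140}{\frac{67690460939}{207450}} = 23140 \cdot \frac{207450}{67690460939} = \frac{4800393000}{67690460939}$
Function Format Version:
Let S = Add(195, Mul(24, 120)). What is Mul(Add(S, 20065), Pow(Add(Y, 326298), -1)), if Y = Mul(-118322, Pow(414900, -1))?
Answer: Rational(4800393000, 67690460939) ≈ 0.070917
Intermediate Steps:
S = 3075 (S = Add(195, 2880) = 3075)
Y = Rational(-59161, 207450) (Y = Mul(-118322, Rational(1, 414900)) = Rational(-59161, 207450) ≈ -0.28518)
Mul(Add(S, 20065), Pow(Add(Y, 326298), -1)) = Mul(Add(3075, 20065), Pow(Add(Rational(-59161, 207450), 326298), -1)) = Mul(23140, Pow(Rational(67690460939, 207450), -1)) = Mul(23140, Rational(207450, 67690460939)) = Rational(4800393000, 67690460939)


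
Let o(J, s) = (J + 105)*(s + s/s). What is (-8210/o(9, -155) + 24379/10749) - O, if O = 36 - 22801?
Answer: 716081123279/31451574 ≈ 22768.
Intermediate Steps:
o(J, s) = (1 + s)*(105 + J) (o(J, s) = (105 + J)*(s + 1) = (105 + J)*(1 + s) = (1 + s)*(105 + J))
O = -22765
(-8210/o(9, -155) + 24379/10749) - O = (-8210/(105 + 9 + 105*(-155) + 9*(-155)) + 24379/10749) - 1*(-22765) = (-8210/(105 + 9 - 16275 - 1395) + 24379*(1/10749)) + 22765 = (-8210/(-17556) + 24379/10749) + 22765 = (-8210*(-1/17556) + 24379/10749) + 22765 = (4105/8778 + 24379/10749) + 22765 = 86041169/31451574 + 22765 = 716081123279/31451574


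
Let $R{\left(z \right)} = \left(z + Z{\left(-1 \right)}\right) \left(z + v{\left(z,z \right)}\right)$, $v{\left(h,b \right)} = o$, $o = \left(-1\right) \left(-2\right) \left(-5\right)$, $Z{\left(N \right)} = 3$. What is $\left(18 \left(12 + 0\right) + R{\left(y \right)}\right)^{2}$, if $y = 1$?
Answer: $32400$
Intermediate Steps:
$o = -10$ ($o = 2 \left(-5\right) = -10$)
$v{\left(h,b \right)} = -10$
$R{\left(z \right)} = \left(-10 + z\right) \left(3 + z\right)$ ($R{\left(z \right)} = \left(z + 3\right) \left(z - 10\right) = \left(3 + z\right) \left(-10 + z\right) = \left(-10 + z\right) \left(3 + z\right)$)
$\left(18 \left(12 + 0\right) + R{\left(y \right)}\right)^{2} = \left(18 \left(12 + 0\right) - \left(37 - 1\right)\right)^{2} = \left(18 \cdot 12 - 36\right)^{2} = \left(216 - 36\right)^{2} = 180^{2} = 32400$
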